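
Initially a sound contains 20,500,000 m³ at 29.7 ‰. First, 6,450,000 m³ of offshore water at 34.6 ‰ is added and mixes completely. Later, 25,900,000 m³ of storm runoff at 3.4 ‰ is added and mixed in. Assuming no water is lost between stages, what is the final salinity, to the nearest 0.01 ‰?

17.41 ‰

Salt balance:
Initial salt = 20,500,000×29.7 = 608,850,000
After stage 1: salt = 608,850,000 + 6,450,000×34.6 = 832,020,000; volume = 26,950,000 m³; S = 30.873 ‰
After stage 2: salt = 832,020,000 + 25,900,000×3.4 = 920,080,000; volume = 52,850,000 m³
S = 920,080,000 / 52,850,000 = 17.4093 ‰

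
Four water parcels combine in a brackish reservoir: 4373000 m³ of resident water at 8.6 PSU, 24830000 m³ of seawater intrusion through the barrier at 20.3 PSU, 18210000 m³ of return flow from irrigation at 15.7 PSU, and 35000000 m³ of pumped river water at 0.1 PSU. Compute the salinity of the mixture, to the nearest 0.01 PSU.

Mass of salt is conserved:
salt = 4,373,000×8.6 + 24,830,000×20.3 + 18,210,000×15.7 + 35,000,000×0.1 = 37,607,800 + 504,049,000 + 285,897,000 + 3,500,000 = 831,053,800
volume = 4,373,000 + 24,830,000 + 18,210,000 + 35,000,000 = 82,413,000 m³
S = 831,053,800 / 82,413,000 = 10.084 PSU

10.08 PSU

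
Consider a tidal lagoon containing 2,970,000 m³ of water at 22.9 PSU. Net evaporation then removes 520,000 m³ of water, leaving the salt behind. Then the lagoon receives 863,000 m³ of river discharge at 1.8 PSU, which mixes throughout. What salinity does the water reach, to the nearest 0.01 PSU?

21.00 PSU

After evaporation: salt = 2,970,000×22.9 = 68,013,000; volume = 2,970,000 − 520,000 = 2,450,000 m³
After mixing: salt = 68,013,000 + 863,000×1.8 = 69,566,400; volume = 2,450,000 + 863,000 = 3,313,000 m³
S = 69,566,400 / 3,313,000 = 20.998 PSU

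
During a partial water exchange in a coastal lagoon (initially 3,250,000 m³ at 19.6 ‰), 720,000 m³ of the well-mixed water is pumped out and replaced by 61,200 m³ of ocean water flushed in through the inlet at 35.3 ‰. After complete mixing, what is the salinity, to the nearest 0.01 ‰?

Remaining after removal: 2,530,000 m³ at 19.6 ‰ (salt = 49,588,000)
After addition: salt = 49,588,000 + 61,200×35.3 = 51,748,360; volume = 2,591,200 m³
S = 51,748,360 / 2,591,200 = 19.9708 ‰

19.97 ‰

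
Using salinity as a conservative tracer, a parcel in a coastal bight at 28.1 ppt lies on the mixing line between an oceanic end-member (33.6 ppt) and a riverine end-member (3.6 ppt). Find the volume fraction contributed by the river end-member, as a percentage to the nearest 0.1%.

Let f be the freshwater fraction. Salt balance per unit volume:
f×3.6 + (1−f)×33.6 = 28.1
f = (33.6 − 28.1) / (33.6 − 3.6) = 5.5/30 = 0.1833

18.3%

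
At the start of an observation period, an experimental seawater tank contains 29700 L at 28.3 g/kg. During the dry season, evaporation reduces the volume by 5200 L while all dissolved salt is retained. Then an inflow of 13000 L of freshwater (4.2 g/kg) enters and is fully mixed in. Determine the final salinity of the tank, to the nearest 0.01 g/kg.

After evaporation: salt = 29,700×28.3 = 840,510; volume = 29,700 − 5,200 = 24,500 L
After mixing: salt = 840,510 + 13,000×4.2 = 895,110; volume = 24,500 + 13,000 = 37,500 L
S = 895,110 / 37,500 = 23.8696 g/kg

23.87 g/kg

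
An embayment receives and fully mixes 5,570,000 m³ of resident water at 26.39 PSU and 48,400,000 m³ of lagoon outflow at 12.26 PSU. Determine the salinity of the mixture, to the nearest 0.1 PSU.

13.7 PSU

Total salt / total volume:
salt = 5,570,000×26.39 + 48,400,000×12.26 = 146,992,300 + 593,384,000 = 740,376,300
volume = 5,570,000 + 48,400,000 = 53,970,000 m³
S = 740,376,300 / 53,970,000 = 13.718 PSU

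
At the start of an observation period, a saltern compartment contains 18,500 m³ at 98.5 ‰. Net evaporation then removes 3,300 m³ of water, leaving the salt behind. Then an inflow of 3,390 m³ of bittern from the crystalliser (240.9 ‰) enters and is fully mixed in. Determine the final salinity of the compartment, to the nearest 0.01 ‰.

141.95 ‰

After evaporation: salt = 18,500×98.5 = 1,822,250; volume = 18,500 − 3,300 = 15,200 m³
After mixing: salt = 1,822,250 + 3,390×240.9 = 2,638,901; volume = 15,200 + 3,390 = 18,590 m³
S = 2,638,901 / 18,590 = 141.9527 ‰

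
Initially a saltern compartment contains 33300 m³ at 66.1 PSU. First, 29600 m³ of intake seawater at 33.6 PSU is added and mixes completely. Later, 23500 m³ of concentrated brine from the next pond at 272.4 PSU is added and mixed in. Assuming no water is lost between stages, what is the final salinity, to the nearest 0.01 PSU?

111.08 PSU

Salt balance:
Initial salt = 33,300×66.1 = 2,201,130
After stage 1: salt = 2,201,130 + 29,600×33.6 = 3,195,690; volume = 62,900 m³; S = 50.806 PSU
After stage 2: salt = 3,195,690 + 23,500×272.4 = 9,597,090; volume = 86,400 m³
S = 9,597,090 / 86,400 = 111.0774 PSU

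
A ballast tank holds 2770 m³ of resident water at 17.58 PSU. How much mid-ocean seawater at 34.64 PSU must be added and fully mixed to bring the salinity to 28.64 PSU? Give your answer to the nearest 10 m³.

5110 m³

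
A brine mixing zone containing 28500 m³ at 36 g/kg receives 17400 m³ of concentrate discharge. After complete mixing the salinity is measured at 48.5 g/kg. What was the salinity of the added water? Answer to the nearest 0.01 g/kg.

Salt balance: 28,500×36 + 17,400×S = 45,900×48.5
1,026,000 + 17,400·S = 2,226,150
S = (2,226,150 − 1,026,000) / 17,400 = 68.9741 g/kg

68.97 g/kg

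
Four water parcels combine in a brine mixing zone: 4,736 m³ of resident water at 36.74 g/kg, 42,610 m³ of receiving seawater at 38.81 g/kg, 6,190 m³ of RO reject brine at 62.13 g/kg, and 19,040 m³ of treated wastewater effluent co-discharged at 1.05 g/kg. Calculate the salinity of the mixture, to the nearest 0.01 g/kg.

Total salt / total volume:
salt = 4,736×36.74 + 42,610×38.81 + 6,190×62.13 + 19,040×1.05 = 174,000.64 + 1,653,694.1 + 384,584.7 + 19,992 = 2,232,271.44
volume = 4,736 + 42,610 + 6,190 + 19,040 = 72,576 m³
S = 2,232,271.44 / 72,576 = 30.7577 g/kg

30.76 g/kg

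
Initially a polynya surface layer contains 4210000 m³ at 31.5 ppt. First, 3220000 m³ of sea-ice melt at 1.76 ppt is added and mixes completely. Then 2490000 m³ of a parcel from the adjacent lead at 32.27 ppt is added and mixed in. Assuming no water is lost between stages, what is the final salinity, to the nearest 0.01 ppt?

22.04 ppt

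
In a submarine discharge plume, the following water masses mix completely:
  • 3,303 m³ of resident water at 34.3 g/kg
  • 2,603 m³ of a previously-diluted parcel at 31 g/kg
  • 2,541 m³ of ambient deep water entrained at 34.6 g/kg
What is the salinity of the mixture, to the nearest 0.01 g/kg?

33.37 g/kg

By conservation of dissolved salt,
salt = 3,303×34.3 + 2,603×31 + 2,541×34.6 = 113,292.9 + 80,693 + 87,918.6 = 281,904.5
volume = 3,303 + 2,603 + 2,541 = 8,447 m³
S = 281,904.5 / 8,447 = 33.3733 g/kg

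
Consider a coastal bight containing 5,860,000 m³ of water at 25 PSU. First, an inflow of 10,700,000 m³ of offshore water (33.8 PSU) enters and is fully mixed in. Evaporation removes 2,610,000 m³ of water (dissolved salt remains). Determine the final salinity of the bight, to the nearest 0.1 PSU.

After mixing: salt = 5,860,000×25 + 10,700,000×33.8 = 508,160,000; volume = 16,560,000 m³
After evaporation: salt unchanged = 508,160,000; volume = 16,560,000 − 2,610,000 = 13,950,000 m³
S = 508,160,000 / 13,950,000 = 36.4272 PSU

36.4 PSU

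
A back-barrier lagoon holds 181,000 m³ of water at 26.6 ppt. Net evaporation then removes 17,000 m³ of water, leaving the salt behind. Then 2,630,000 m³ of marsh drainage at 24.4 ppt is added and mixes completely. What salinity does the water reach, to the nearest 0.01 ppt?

After evaporation: salt = 181,000×26.6 = 4,814,600; volume = 181,000 − 17,000 = 164,000 m³
After mixing: salt = 4,814,600 + 2,630,000×24.4 = 68,986,600; volume = 164,000 + 2,630,000 = 2,794,000 m³
S = 68,986,600 / 2,794,000 = 24.691 ppt

24.69 ppt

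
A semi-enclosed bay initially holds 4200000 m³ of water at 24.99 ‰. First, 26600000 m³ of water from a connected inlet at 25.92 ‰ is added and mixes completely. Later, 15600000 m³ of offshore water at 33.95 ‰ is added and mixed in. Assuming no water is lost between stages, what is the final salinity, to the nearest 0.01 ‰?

28.54 ‰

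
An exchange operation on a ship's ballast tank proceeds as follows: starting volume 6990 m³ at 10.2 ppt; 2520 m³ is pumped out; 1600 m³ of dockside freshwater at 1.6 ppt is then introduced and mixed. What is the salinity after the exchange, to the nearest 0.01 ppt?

7.93 ppt

Remaining after removal: 4,470 m³ at 10.2 ppt (salt = 45,594)
After addition: salt = 45,594 + 1,600×1.6 = 48,154; volume = 6,070 m³
S = 48,154 / 6,070 = 7.9331 ppt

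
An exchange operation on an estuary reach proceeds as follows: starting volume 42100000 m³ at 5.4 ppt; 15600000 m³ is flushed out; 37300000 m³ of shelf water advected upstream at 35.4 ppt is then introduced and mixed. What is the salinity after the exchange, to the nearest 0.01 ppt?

22.94 ppt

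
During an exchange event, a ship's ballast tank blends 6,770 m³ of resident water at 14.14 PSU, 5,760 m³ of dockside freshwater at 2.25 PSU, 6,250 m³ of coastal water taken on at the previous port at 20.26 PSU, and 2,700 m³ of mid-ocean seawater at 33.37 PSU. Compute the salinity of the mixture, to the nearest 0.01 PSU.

15.15 PSU

Salt balance:
salt = 6,770×14.14 + 5,760×2.25 + 6,250×20.26 + 2,700×33.37 = 95,727.8 + 12,960 + 126,625 + 90,099 = 325,411.8
volume = 6,770 + 5,760 + 6,250 + 2,700 = 21,480 m³
S = 325,411.8 / 21,480 = 15.1495 PSU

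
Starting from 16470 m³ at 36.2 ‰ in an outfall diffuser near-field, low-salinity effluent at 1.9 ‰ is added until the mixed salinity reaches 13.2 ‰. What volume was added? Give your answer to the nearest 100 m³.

Salt balance: 16,470×36.2 + V×1.9 = (16,470+V)×13.2
596,214 + 1.9V = 217,404 + 13.2V
378,810 = 11.3V
V = 33,523.01 m³

33500 m³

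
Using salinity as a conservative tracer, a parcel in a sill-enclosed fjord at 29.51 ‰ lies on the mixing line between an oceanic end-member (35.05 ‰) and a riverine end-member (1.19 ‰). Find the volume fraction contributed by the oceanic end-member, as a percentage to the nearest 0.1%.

Let g be the oceanic fraction. Salt balance per unit volume:
g×35.05 + (1−g)×1.19 = 29.51
g = (29.51 − 1.19) / (35.05 − 1.19) = 28.32/33.86 = 0.8364

83.6%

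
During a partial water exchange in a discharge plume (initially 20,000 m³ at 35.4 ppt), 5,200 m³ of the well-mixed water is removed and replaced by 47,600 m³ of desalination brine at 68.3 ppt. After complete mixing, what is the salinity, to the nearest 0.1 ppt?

Remaining after removal: 14,800 m³ at 35.4 ppt (salt = 523,920)
After addition: salt = 523,920 + 47,600×68.3 = 3,775,000; volume = 62,400 m³
S = 3,775,000 / 62,400 = 60.4968 ppt

60.5 ppt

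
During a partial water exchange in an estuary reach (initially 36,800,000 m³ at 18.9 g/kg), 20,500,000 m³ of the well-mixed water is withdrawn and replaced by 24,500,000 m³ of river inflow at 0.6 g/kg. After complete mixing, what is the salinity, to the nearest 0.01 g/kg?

Remaining after removal: 16,300,000 m³ at 18.9 g/kg (salt = 308,070,000)
After addition: salt = 308,070,000 + 24,500,000×0.6 = 322,770,000; volume = 40,800,000 m³
S = 322,770,000 / 40,800,000 = 7.911 g/kg

7.91 g/kg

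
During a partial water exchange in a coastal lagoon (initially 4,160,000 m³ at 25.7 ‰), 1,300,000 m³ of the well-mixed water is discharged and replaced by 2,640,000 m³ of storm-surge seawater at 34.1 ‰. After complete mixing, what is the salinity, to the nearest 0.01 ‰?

Remaining after removal: 2,860,000 m³ at 25.7 ‰ (salt = 73,502,000)
After addition: salt = 73,502,000 + 2,640,000×34.1 = 163,526,000; volume = 5,500,000 m³
S = 163,526,000 / 5,500,000 = 29.732 ‰

29.73 ‰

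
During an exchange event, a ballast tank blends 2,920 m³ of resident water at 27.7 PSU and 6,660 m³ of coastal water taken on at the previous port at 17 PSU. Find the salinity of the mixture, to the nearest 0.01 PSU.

20.26 PSU

Mass of salt is conserved:
salt = 2,920×27.7 + 6,660×17 = 80,884 + 113,220 = 194,104
volume = 2,920 + 6,660 = 9,580 m³
S = 194,104 / 9,580 = 20.2614 PSU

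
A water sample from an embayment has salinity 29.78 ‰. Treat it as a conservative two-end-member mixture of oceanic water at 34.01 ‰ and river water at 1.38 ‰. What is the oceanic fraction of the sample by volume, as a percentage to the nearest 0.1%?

Let g be the oceanic fraction. Salt balance per unit volume:
g×34.01 + (1−g)×1.38 = 29.78
g = (29.78 − 1.38) / (34.01 − 1.38) = 28.4/32.63 = 0.8704

87.0%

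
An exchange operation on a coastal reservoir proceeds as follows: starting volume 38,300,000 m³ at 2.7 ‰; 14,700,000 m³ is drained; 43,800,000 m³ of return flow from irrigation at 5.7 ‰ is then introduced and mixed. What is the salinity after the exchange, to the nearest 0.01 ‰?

4.65 ‰

Remaining after removal: 23,600,000 m³ at 2.7 ‰ (salt = 63,720,000)
After addition: salt = 63,720,000 + 43,800,000×5.7 = 313,380,000; volume = 67,400,000 m³
S = 313,380,000 / 67,400,000 = 4.6496 ‰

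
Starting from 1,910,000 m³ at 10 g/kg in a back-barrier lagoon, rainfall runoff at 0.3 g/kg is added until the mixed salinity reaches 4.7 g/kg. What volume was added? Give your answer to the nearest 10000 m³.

2300000 m³

Salt balance: 1,910,000×10 + V×0.3 = (1,910,000+V)×4.7
19,100,000 + 0.3V = 8,977,000 + 4.7V
10,123,000 = 4.4V
V = 2,300,681.82 m³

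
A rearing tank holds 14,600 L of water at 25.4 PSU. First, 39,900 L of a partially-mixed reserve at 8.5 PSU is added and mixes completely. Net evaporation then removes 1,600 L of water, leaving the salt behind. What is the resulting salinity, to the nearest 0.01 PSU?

13.42 PSU

After mixing: salt = 14,600×25.4 + 39,900×8.5 = 709,990; volume = 54,500 L
After evaporation: salt unchanged = 709,990; volume = 54,500 − 1,600 = 52,900 L
S = 709,990 / 52,900 = 13.4214 PSU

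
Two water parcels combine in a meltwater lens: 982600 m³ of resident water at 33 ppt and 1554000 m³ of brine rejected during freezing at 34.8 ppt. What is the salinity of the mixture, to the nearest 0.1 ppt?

Conserving salt mass:
salt = 982,600×33 + 1,554,000×34.8 = 32,425,800 + 54,079,200 = 86,505,000
volume = 982,600 + 1,554,000 = 2,536,600 m³
S = 86,505,000 / 2,536,600 = 34.103 ppt

34.1 ppt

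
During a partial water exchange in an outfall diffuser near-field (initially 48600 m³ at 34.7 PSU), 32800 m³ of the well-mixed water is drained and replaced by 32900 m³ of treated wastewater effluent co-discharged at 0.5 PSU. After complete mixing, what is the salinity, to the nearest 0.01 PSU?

Remaining after removal: 15,800 m³ at 34.7 PSU (salt = 548,260)
After addition: salt = 548,260 + 32,900×0.5 = 564,710; volume = 48,700 m³
S = 564,710 / 48,700 = 11.5957 PSU

11.60 PSU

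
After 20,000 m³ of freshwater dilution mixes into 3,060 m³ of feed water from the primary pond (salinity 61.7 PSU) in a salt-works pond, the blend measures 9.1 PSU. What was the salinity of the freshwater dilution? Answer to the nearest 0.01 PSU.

Salt balance: 3,060×61.7 + 20,000×S = 23,060×9.1
188,802 + 20,000·S = 209,846
S = (209,846 − 188,802) / 20,000 = 1.0522 PSU

1.05 PSU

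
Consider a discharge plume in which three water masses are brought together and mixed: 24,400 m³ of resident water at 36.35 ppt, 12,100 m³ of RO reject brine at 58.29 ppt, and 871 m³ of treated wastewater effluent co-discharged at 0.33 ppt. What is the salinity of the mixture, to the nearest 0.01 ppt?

42.61 ppt

By conservation of dissolved salt,
salt = 24,400×36.35 + 12,100×58.29 + 871×0.33 = 886,940 + 705,309 + 287.43 = 1,592,536.43
volume = 24,400 + 12,100 + 871 = 37,371 m³
S = 1,592,536.43 / 37,371 = 42.6142 ppt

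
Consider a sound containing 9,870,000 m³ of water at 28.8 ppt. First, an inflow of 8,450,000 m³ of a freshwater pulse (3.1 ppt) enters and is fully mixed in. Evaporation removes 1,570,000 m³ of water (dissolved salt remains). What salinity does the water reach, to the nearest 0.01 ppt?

After mixing: salt = 9,870,000×28.8 + 8,450,000×3.1 = 310,451,000; volume = 18,320,000 m³
After evaporation: salt unchanged = 310,451,000; volume = 18,320,000 − 1,570,000 = 16,750,000 m³
S = 310,451,000 / 16,750,000 = 18.5344 ppt

18.53 ppt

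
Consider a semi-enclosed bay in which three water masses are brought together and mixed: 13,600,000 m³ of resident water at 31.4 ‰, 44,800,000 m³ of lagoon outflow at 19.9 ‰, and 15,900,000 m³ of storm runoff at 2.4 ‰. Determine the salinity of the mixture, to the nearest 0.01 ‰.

18.26 ‰

Salt balance:
salt = 13,600,000×31.4 + 44,800,000×19.9 + 15,900,000×2.4 = 427,040,000 + 891,520,000 + 38,160,000 = 1,356,720,000
volume = 13,600,000 + 44,800,000 + 15,900,000 = 74,300,000 m³
S = 1,356,720,000 / 74,300,000 = 18.26 ‰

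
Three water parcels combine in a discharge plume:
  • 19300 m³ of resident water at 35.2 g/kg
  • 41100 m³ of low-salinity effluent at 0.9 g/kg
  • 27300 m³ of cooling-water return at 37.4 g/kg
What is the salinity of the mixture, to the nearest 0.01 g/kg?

By conservation of dissolved salt,
salt = 19,300×35.2 + 41,100×0.9 + 27,300×37.4 = 679,360 + 36,990 + 1,021,020 = 1,737,370
volume = 19,300 + 41,100 + 27,300 = 87,700 m³
S = 1,737,370 / 87,700 = 19.8104 g/kg

19.81 g/kg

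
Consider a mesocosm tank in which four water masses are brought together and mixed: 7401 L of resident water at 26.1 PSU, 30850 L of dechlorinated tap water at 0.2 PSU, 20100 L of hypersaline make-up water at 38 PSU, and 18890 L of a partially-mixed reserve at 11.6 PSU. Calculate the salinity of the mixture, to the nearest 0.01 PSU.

15.31 PSU

Conserving salt mass:
salt = 7,401×26.1 + 30,850×0.2 + 20,100×38 + 18,890×11.6 = 193,166.1 + 6,170 + 763,800 + 219,124 = 1,182,260.1
volume = 7,401 + 30,850 + 20,100 + 18,890 = 77,241 L
S = 1,182,260.1 / 77,241 = 15.3061 PSU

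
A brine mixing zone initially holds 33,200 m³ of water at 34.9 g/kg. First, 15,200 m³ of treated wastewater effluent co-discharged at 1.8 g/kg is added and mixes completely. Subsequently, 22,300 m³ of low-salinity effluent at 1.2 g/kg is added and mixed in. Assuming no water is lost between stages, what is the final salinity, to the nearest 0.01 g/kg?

17.15 g/kg

Total salt / total volume:
Initial salt = 33,200×34.9 = 1,158,680
After stage 1: salt = 1,158,680 + 15,200×1.8 = 1,186,040; volume = 48,400 m³; S = 24.505 g/kg
After stage 2: salt = 1,186,040 + 22,300×1.2 = 1,212,800; volume = 70,700 m³
S = 1,212,800 / 70,700 = 17.1542 g/kg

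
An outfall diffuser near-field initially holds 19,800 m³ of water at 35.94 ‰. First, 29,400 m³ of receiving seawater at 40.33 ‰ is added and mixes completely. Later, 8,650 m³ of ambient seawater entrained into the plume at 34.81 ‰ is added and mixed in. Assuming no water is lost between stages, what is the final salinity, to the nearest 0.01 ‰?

Weighted by volume,
Initial salt = 19,800×35.94 = 711,612
After stage 1: salt = 711,612 + 29,400×40.33 = 1,897,314; volume = 49,200 m³; S = 38.563 ‰
After stage 2: salt = 1,897,314 + 8,650×34.81 = 2,198,420.5; volume = 57,850 m³
S = 2,198,420.5 / 57,850 = 38.0021 ‰

38.00 ‰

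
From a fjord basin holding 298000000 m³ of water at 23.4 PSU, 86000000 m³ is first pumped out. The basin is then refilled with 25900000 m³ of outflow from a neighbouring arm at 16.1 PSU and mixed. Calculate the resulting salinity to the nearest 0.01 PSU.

Remaining after removal: 212,000,000 m³ at 23.4 PSU (salt = 4,960,800,000)
After addition: salt = 4,960,800,000 + 25,900,000×16.1 = 5,377,790,000; volume = 237,900,000 m³
S = 5,377,790,000 / 237,900,000 = 22.6053 PSU

22.61 PSU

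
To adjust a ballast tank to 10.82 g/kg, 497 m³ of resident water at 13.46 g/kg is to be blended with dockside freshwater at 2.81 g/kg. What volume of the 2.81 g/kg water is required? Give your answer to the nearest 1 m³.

Salt balance: 497×13.46 + V×2.81 = (497+V)×10.82
6,689.62 + 2.81V = 5,377.54 + 10.82V
1,312.08 = 8.01V
V = 163.81 m³

164 m³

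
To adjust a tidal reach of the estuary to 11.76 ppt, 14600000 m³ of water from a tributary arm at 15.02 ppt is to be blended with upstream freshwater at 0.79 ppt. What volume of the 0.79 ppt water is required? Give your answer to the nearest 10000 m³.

4340000 m³

Salt balance: 14,600,000×15.02 + V×0.79 = (14,600,000+V)×11.76
219,292,000 + 0.79V = 171,696,000 + 11.76V
47,596,000 = 10.97V
V = 4,338,742.02 m³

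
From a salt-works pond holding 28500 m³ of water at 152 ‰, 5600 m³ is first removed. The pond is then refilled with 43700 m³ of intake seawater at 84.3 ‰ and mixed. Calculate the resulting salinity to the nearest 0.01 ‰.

107.58 ‰

Remaining after removal: 22,900 m³ at 152 ‰ (salt = 3,480,800)
After addition: salt = 3,480,800 + 43,700×84.3 = 7,164,710; volume = 66,600 m³
S = 7,164,710 / 66,600 = 107.5782 ‰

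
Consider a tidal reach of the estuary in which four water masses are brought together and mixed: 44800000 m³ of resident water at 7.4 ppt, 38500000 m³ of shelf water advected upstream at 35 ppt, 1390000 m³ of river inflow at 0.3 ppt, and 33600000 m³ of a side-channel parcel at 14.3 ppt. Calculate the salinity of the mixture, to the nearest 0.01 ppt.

By conservation of dissolved salt,
salt = 44,800,000×7.4 + 38,500,000×35 + 1,390,000×0.3 + 33,600,000×14.3 = 331,520,000 + 1,347,500,000 + 417,000 + 480,480,000 = 2,159,917,000
volume = 44,800,000 + 38,500,000 + 1,390,000 + 33,600,000 = 118,290,000 m³
S = 2,159,917,000 / 118,290,000 = 18.2595 ppt

18.26 ppt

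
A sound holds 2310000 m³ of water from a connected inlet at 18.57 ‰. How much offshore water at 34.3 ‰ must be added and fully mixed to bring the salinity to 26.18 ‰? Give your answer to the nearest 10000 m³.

2160000 m³

Salt balance: 2,310,000×18.57 + V×34.3 = (2,310,000+V)×26.18
42,896,700 + 34.3V = 60,475,800 + 26.18V
17,579,100 = 8.12V
V = 2,164,913.79 m³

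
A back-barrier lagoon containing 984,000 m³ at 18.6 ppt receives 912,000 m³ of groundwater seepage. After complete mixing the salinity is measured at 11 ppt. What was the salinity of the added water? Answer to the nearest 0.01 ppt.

2.80 ppt

Salt balance: 984,000×18.6 + 912,000×S = 1,896,000×11
18,302,400 + 912,000·S = 20,856,000
S = (20,856,000 − 18,302,400) / 912,000 = 2.8 ppt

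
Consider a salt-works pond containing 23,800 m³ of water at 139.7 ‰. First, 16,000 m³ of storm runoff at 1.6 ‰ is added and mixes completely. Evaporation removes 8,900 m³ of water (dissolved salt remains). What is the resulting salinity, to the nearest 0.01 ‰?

108.43 ‰

After mixing: salt = 23,800×139.7 + 16,000×1.6 = 3,350,460; volume = 39,800 m³
After evaporation: salt unchanged = 3,350,460; volume = 39,800 − 8,900 = 30,900 m³
S = 3,350,460 / 30,900 = 108.4291 ‰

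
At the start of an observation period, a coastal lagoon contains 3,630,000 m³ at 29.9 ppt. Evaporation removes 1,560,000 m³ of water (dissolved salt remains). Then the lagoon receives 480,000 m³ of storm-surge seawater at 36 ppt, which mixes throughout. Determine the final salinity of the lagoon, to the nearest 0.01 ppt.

49.34 ppt

After evaporation: salt = 3,630,000×29.9 = 108,537,000; volume = 3,630,000 − 1,560,000 = 2,070,000 m³
After mixing: salt = 108,537,000 + 480,000×36 = 125,817,000; volume = 2,070,000 + 480,000 = 2,550,000 m³
S = 125,817,000 / 2,550,000 = 49.34 ppt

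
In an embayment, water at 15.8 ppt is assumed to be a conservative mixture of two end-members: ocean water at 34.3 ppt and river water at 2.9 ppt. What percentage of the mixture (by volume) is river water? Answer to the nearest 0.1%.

58.9%

Let f be the freshwater fraction. Salt balance per unit volume:
f×2.9 + (1−f)×34.3 = 15.8
f = (34.3 − 15.8) / (34.3 − 2.9) = 18.5/31.4 = 0.5892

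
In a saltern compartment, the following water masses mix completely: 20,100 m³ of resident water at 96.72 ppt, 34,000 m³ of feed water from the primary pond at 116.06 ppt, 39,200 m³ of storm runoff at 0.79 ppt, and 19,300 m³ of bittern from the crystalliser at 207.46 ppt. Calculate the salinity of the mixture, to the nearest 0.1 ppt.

Conserving salt mass:
salt = 20,100×96.72 + 34,000×116.06 + 39,200×0.79 + 19,300×207.46 = 1,944,072 + 3,946,040 + 30,968 + 4,003,978 = 9,925,058
volume = 20,100 + 34,000 + 39,200 + 19,300 = 112,600 m³
S = 9,925,058 / 112,600 = 88.144 ppt

88.1 ppt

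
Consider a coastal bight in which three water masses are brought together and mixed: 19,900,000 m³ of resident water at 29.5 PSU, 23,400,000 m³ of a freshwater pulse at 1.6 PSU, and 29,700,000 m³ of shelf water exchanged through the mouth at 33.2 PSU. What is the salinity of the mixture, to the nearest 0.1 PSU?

Salt balance:
salt = 19,900,000×29.5 + 23,400,000×1.6 + 29,700,000×33.2 = 587,050,000 + 37,440,000 + 986,040,000 = 1,610,530,000
volume = 19,900,000 + 23,400,000 + 29,700,000 = 73,000,000 m³
S = 1,610,530,000 / 73,000,000 = 22.062 PSU

22.1 PSU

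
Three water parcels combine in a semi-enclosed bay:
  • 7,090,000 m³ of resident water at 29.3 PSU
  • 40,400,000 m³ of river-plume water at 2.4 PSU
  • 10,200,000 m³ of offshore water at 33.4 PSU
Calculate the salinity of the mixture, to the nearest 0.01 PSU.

Conserving salt mass:
salt = 7,090,000×29.3 + 40,400,000×2.4 + 10,200,000×33.4 = 207,737,000 + 96,960,000 + 340,680,000 = 645,377,000
volume = 7,090,000 + 40,400,000 + 10,200,000 = 57,690,000 m³
S = 645,377,000 / 57,690,000 = 11.187 PSU

11.19 PSU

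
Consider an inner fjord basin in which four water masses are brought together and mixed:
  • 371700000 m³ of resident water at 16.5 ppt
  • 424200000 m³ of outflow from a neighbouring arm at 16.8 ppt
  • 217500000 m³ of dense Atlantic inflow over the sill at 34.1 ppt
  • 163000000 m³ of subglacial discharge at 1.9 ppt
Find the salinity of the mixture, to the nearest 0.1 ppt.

17.8 ppt

Salt balance:
salt = 371,700,000×16.5 + 424,200,000×16.8 + 217,500,000×34.1 + 163,000,000×1.9 = 6,133,050,000 + 7,126,560,000 + 7,416,750,000 + 309,700,000 = 20,986,060,000
volume = 371,700,000 + 424,200,000 + 217,500,000 + 163,000,000 = 1,176,400,000 m³
S = 20,986,060,000 / 1,176,400,000 = 17.839 ppt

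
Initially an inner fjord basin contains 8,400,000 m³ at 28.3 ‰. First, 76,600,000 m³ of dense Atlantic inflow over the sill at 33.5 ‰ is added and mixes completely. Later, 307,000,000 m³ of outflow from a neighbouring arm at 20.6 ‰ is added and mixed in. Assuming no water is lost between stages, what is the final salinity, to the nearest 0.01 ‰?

23.29 ‰

Weighted by volume,
Initial salt = 8,400,000×28.3 = 237,720,000
After stage 1: salt = 237,720,000 + 76,600,000×33.5 = 2,803,820,000; volume = 85,000,000 m³; S = 32.986 ‰
After stage 2: salt = 2,803,820,000 + 307,000,000×20.6 = 9,128,020,000; volume = 392,000,000 m³
S = 9,128,020,000 / 392,000,000 = 23.2858 ‰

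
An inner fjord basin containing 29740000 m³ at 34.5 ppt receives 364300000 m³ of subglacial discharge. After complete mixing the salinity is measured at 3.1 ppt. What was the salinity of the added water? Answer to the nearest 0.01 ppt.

0.54 ppt

Salt balance: 29,740,000×34.5 + 364,300,000×S = 394,040,000×3.1
1,026,030,000 + 364,300,000·S = 1,221,524,000
S = (1,221,524,000 − 1,026,030,000) / 364,300,000 = 0.5366 ppt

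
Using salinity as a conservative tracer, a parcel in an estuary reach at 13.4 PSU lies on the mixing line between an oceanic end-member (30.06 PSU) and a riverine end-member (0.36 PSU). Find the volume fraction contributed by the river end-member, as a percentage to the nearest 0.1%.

Let f be the freshwater fraction. Salt balance per unit volume:
f×0.36 + (1−f)×30.06 = 13.4
f = (30.06 − 13.4) / (30.06 − 0.36) = 16.66/29.7 = 0.5609

56.1%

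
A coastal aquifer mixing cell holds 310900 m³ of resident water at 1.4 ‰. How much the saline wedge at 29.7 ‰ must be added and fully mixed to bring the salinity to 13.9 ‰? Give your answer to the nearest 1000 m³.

Salt balance: 310,900×1.4 + V×29.7 = (310,900+V)×13.9
435,260 + 29.7V = 4,321,510 + 13.9V
3,886,250 = 15.8V
V = 245,965.19 m³

246000 m³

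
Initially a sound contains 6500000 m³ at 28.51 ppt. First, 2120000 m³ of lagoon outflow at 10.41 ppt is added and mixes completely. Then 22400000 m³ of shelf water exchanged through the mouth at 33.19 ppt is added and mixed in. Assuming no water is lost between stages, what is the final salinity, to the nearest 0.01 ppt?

30.65 ppt

By conservation of dissolved salt,
Initial salt = 6,500,000×28.51 = 185,315,000
After stage 1: salt = 185,315,000 + 2,120,000×10.41 = 207,384,200; volume = 8,620,000 m³; S = 24.058 ppt
After stage 2: salt = 207,384,200 + 22,400,000×33.19 = 950,840,200; volume = 31,020,000 m³
S = 950,840,200 / 31,020,000 = 30.6525 ppt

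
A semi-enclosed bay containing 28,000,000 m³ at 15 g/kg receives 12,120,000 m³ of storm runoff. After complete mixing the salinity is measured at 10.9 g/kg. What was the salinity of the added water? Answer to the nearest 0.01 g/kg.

Salt balance: 28,000,000×15 + 12,120,000×S = 40,120,000×10.9
420,000,000 + 12,120,000·S = 437,308,000
S = (437,308,000 − 420,000,000) / 12,120,000 = 1.4281 g/kg

1.43 g/kg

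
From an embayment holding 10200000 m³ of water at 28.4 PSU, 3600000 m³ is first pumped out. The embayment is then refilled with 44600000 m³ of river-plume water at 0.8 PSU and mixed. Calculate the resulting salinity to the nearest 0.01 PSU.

4.36 PSU

Remaining after removal: 6,600,000 m³ at 28.4 PSU (salt = 187,440,000)
After addition: salt = 187,440,000 + 44,600,000×0.8 = 223,120,000; volume = 51,200,000 m³
S = 223,120,000 / 51,200,000 = 4.3578 PSU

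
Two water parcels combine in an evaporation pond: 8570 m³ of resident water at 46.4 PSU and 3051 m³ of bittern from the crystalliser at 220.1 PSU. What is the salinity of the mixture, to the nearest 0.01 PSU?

92.00 PSU

Salt balance:
salt = 8,570×46.4 + 3,051×220.1 = 397,648 + 671,525.1 = 1,069,173.1
volume = 8,570 + 3,051 = 11,621 m³
S = 1,069,173.1 / 11,621 = 92.0035 PSU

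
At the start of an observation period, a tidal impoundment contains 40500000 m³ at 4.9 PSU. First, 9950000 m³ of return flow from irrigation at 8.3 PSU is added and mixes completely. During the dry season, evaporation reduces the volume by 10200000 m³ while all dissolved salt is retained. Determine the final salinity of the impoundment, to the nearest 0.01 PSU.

After mixing: salt = 40,500,000×4.9 + 9,950,000×8.3 = 281,035,000; volume = 50,450,000 m³
After evaporation: salt unchanged = 281,035,000; volume = 50,450,000 − 10,200,000 = 40,250,000 m³
S = 281,035,000 / 40,250,000 = 6.9822 PSU

6.98 PSU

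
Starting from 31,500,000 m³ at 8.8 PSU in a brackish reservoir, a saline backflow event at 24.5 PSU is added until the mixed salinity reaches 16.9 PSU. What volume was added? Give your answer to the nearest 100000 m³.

33600000 m³

Salt balance: 31,500,000×8.8 + V×24.5 = (31,500,000+V)×16.9
277,200,000 + 24.5V = 532,350,000 + 16.9V
255,150,000 = 7.6V
V = 33,572,368.42 m³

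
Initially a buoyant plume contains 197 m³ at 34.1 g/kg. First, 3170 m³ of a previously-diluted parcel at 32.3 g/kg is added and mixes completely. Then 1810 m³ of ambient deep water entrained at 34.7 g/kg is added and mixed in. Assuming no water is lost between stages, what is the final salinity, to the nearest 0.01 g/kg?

Total salt / total volume:
Initial salt = 197×34.1 = 6,717.7
After stage 1: salt = 6,717.7 + 3,170×32.3 = 109,108.7; volume = 3,367 m³; S = 32.405 g/kg
After stage 2: salt = 109,108.7 + 1,810×34.7 = 171,915.7; volume = 5,177 m³
S = 171,915.7 / 5,177 = 33.2076 g/kg

33.21 g/kg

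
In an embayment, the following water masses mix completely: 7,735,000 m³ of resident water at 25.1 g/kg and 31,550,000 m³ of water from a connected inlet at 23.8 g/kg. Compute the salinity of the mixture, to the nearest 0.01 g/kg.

Total salt / total volume:
salt = 7,735,000×25.1 + 31,550,000×23.8 = 194,148,500 + 750,890,000 = 945,038,500
volume = 7,735,000 + 31,550,000 = 39,285,000 m³
S = 945,038,500 / 39,285,000 = 24.056 g/kg

24.06 g/kg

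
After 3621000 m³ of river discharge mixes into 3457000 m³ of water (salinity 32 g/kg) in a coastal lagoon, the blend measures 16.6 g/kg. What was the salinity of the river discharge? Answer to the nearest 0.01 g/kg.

1.90 g/kg

Salt balance: 3,457,000×32 + 3,621,000×S = 7,078,000×16.6
110,624,000 + 3,621,000·S = 117,494,800
S = (117,494,800 − 110,624,000) / 3,621,000 = 1.8975 g/kg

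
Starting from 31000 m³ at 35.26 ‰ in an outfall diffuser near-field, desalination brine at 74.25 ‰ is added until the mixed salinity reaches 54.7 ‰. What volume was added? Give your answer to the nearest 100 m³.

30800 m³

Salt balance: 31,000×35.26 + V×74.25 = (31,000+V)×54.7
1,093,060 + 74.25V = 1,695,700 + 54.7V
602,640 = 19.55V
V = 30,825.58 m³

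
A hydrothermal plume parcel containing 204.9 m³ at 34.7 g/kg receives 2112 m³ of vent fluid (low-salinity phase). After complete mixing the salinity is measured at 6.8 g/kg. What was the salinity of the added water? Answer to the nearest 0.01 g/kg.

4.09 g/kg

Salt balance: 204.9×34.7 + 2,112×S = 2,316.9×6.8
7,110.03 + 2,112·S = 15,754.92
S = (15,754.92 − 7,110.03) / 2,112 = 4.0932 g/kg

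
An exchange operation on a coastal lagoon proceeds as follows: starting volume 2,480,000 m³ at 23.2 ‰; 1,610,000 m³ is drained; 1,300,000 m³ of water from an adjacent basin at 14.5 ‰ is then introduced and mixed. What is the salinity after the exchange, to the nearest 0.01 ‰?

17.99 ‰

Remaining after removal: 870,000 m³ at 23.2 ‰ (salt = 20,184,000)
After addition: salt = 20,184,000 + 1,300,000×14.5 = 39,034,000; volume = 2,170,000 m³
S = 39,034,000 / 2,170,000 = 17.988 ‰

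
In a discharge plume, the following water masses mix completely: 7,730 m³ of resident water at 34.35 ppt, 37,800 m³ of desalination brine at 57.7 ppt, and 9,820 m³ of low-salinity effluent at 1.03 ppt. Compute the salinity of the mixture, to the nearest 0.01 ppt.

Mass of salt is conserved:
salt = 7,730×34.35 + 37,800×57.7 + 9,820×1.03 = 265,525.5 + 2,181,060 + 10,114.6 = 2,456,700.1
volume = 7,730 + 37,800 + 9,820 = 55,350 m³
S = 2,456,700.1 / 55,350 = 44.3848 ppt

44.38 ppt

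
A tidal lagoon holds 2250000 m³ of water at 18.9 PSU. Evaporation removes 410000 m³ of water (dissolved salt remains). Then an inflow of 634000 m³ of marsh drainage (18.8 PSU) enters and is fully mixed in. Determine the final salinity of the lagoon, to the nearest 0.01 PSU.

22.01 PSU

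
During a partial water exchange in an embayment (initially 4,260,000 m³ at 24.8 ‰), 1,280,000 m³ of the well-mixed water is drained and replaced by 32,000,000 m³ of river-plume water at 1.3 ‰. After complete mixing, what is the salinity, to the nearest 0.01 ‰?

Remaining after removal: 2,980,000 m³ at 24.8 ‰ (salt = 73,904,000)
After addition: salt = 73,904,000 + 32,000,000×1.3 = 115,504,000; volume = 34,980,000 m³
S = 115,504,000 / 34,980,000 = 3.302 ‰

3.30 ‰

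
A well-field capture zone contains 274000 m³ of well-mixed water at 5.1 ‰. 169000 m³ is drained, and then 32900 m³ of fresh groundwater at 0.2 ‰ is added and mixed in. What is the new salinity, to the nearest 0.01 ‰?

Remaining after removal: 105,000 m³ at 5.1 ‰ (salt = 535,500)
After addition: salt = 535,500 + 32,900×0.2 = 542,080; volume = 137,900 m³
S = 542,080 / 137,900 = 3.931 ‰

3.93 ‰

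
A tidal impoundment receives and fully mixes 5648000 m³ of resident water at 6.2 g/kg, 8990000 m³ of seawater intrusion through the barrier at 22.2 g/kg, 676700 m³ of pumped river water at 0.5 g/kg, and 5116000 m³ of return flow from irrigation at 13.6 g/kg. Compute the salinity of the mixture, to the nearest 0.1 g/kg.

Mass of salt is conserved:
salt = 5,648,000×6.2 + 8,990,000×22.2 + 676,700×0.5 + 5,116,000×13.6 = 35,017,600 + 199,578,000 + 338,350 + 69,577,600 = 304,511,550
volume = 5,648,000 + 8,990,000 + 676,700 + 5,116,000 = 20,430,700 m³
S = 304,511,550 / 20,430,700 = 14.905 g/kg

14.9 g/kg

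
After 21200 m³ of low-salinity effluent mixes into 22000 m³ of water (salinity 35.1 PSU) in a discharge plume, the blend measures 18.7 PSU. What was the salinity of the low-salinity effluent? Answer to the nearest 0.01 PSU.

1.68 PSU

Salt balance: 22,000×35.1 + 21,200×S = 43,200×18.7
772,200 + 21,200·S = 807,840
S = (807,840 − 772,200) / 21,200 = 1.6811 PSU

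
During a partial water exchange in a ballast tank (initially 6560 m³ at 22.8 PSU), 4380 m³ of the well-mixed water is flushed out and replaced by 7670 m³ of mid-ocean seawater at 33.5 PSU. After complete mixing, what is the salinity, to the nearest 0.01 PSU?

Remaining after removal: 2,180 m³ at 22.8 PSU (salt = 49,704)
After addition: salt = 49,704 + 7,670×33.5 = 306,649; volume = 9,850 m³
S = 306,649 / 9,850 = 31.1319 PSU

31.13 PSU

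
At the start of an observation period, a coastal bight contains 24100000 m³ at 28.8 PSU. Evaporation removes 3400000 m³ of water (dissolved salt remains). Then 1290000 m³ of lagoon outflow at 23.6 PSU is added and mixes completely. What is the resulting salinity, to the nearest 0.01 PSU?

32.95 PSU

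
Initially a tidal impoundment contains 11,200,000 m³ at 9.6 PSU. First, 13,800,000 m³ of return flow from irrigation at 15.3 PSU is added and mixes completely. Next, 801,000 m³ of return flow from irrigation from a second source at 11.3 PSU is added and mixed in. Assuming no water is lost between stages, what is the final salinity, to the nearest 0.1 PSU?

Salt balance:
Initial salt = 11,200,000×9.6 = 107,520,000
After stage 1: salt = 107,520,000 + 13,800,000×15.3 = 318,660,000; volume = 25,000,000 m³; S = 12.746 PSU
After stage 2: salt = 318,660,000 + 801,000×11.3 = 327,711,300; volume = 25,801,000 m³
S = 327,711,300 / 25,801,000 = 12.7015 PSU

12.7 PSU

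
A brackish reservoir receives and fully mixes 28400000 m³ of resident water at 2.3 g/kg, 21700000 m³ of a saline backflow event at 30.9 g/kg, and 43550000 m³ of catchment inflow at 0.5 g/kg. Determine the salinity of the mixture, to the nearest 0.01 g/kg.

8.09 g/kg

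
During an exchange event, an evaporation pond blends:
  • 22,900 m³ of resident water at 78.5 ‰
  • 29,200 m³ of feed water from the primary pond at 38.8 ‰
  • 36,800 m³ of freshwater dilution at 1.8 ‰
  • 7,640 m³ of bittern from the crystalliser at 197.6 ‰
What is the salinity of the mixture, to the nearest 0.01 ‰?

Salt balance:
salt = 22,900×78.5 + 29,200×38.8 + 36,800×1.8 + 7,640×197.6 = 1,797,650 + 1,132,960 + 66,240 + 1,509,664 = 4,506,514
volume = 22,900 + 29,200 + 36,800 + 7,640 = 96,540 m³
S = 4,506,514 / 96,540 = 46.6803 ‰

46.68 ‰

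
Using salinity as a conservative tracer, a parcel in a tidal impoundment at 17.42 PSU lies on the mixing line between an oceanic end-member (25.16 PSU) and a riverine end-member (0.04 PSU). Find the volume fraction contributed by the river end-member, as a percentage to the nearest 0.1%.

Let f be the freshwater fraction. Salt balance per unit volume:
f×0.04 + (1−f)×25.16 = 17.42
f = (25.16 − 17.42) / (25.16 − 0.04) = 7.74/25.12 = 0.3081

30.8%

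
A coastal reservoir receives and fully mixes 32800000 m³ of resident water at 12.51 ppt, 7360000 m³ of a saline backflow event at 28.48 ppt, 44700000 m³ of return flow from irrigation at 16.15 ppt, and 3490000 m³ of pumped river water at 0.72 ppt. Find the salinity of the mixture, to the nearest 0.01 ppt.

By conservation of dissolved salt,
salt = 32,800,000×12.51 + 7,360,000×28.48 + 44,700,000×16.15 + 3,490,000×0.72 = 410,328,000 + 209,612,800 + 721,905,000 + 2,512,800 = 1,344,358,600
volume = 32,800,000 + 7,360,000 + 44,700,000 + 3,490,000 = 88,350,000 m³
S = 1,344,358,600 / 88,350,000 = 15.2163 ppt

15.22 ppt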